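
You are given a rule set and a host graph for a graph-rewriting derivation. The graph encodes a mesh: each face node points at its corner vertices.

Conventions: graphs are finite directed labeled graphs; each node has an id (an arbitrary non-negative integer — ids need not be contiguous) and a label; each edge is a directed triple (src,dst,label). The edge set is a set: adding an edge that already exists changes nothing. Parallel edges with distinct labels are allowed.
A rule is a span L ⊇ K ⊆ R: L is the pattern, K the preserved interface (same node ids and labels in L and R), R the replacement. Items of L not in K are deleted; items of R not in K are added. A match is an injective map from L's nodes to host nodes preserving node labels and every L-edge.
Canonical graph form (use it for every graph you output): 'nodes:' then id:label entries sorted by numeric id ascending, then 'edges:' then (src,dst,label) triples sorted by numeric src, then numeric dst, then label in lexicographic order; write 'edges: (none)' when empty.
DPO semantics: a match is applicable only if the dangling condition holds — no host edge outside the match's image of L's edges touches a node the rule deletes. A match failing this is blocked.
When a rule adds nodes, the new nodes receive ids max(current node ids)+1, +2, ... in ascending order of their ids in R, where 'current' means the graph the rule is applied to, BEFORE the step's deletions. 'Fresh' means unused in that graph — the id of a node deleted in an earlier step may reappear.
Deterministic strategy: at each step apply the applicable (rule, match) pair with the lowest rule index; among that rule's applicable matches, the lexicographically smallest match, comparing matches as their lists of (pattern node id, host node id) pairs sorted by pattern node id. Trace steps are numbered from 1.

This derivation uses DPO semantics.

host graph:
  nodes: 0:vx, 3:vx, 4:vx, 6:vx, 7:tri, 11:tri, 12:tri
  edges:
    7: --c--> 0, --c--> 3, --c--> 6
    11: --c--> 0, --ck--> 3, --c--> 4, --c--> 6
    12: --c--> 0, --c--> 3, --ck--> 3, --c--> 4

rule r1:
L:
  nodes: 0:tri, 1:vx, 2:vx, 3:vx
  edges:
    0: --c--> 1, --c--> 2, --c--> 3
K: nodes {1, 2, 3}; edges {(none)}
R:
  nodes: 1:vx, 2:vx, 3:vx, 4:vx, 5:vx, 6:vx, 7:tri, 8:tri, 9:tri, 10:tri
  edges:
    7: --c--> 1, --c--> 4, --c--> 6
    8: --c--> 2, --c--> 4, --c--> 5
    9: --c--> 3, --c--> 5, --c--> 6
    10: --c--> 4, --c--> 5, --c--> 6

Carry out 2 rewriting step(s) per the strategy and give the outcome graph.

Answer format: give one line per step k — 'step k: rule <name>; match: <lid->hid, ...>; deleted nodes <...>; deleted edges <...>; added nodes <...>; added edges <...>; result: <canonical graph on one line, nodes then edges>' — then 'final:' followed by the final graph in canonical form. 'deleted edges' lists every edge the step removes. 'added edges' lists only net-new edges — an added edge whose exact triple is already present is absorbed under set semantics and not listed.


step 1: rule r1; match: 0->7, 1->0, 2->3, 3->6; deleted nodes 7; deleted edges (7,0,c); (7,3,c); (7,6,c); added nodes 13, 14, 15, 16, 17, 18, 19; added edges (16,0,c); (16,13,c); (16,15,c); (17,3,c); (17,13,c); (17,14,c); (18,6,c); (18,14,c); (18,15,c); (19,13,c); (19,14,c); (19,15,c); result: nodes: 0:vx, 3:vx, 4:vx, 6:vx, 11:tri, 12:tri, 13:vx, 14:vx, 15:vx, 16:tri, 17:tri, 18:tri, 19:tri edges: (11,0,c); (11,3,ck); (11,4,c); (11,6,c); (12,0,c); (12,3,c); (12,3,ck); (12,4,c); (16,0,c); (16,13,c); (16,15,c); (17,3,c); (17,13,c); (17,14,c); (18,6,c); (18,14,c); (18,15,c); (19,13,c); (19,14,c); (19,15,c)
step 2: rule r1; match: 0->16, 1->0, 2->13, 3->15; deleted nodes 16; deleted edges (16,0,c); (16,13,c); (16,15,c); added nodes 20, 21, 22, 23, 24, 25, 26; added edges (23,0,c); (23,20,c); (23,22,c); (24,13,c); (24,20,c); (24,21,c); (25,15,c); (25,21,c); (25,22,c); (26,20,c); (26,21,c); (26,22,c); result: nodes: 0:vx, 3:vx, 4:vx, 6:vx, 11:tri, 12:tri, 13:vx, 14:vx, 15:vx, 17:tri, 18:tri, 19:tri, 20:vx, 21:vx, 22:vx, 23:tri, 24:tri, 25:tri, 26:tri edges: (11,0,c); (11,3,ck); (11,4,c); (11,6,c); (12,0,c); (12,3,c); (12,3,ck); (12,4,c); (17,3,c); (17,13,c); (17,14,c); (18,6,c); (18,14,c); (18,15,c); (19,13,c); (19,14,c); (19,15,c); (23,0,c); (23,20,c); (23,22,c); (24,13,c); (24,20,c); (24,21,c); (25,15,c); (25,21,c); (25,22,c); (26,20,c); (26,21,c); (26,22,c)
final:
nodes: 0:vx, 3:vx, 4:vx, 6:vx, 11:tri, 12:tri, 13:vx, 14:vx, 15:vx, 17:tri, 18:tri, 19:tri, 20:vx, 21:vx, 22:vx, 23:tri, 24:tri, 25:tri, 26:tri
edges: (11,0,c); (11,3,ck); (11,4,c); (11,6,c); (12,0,c); (12,3,c); (12,3,ck); (12,4,c); (17,3,c); (17,13,c); (17,14,c); (18,6,c); (18,14,c); (18,15,c); (19,13,c); (19,14,c); (19,15,c); (23,0,c); (23,20,c); (23,22,c); (24,13,c); (24,20,c); (24,21,c); (25,15,c); (25,21,c); (25,22,c); (26,20,c); (26,21,c); (26,22,c)


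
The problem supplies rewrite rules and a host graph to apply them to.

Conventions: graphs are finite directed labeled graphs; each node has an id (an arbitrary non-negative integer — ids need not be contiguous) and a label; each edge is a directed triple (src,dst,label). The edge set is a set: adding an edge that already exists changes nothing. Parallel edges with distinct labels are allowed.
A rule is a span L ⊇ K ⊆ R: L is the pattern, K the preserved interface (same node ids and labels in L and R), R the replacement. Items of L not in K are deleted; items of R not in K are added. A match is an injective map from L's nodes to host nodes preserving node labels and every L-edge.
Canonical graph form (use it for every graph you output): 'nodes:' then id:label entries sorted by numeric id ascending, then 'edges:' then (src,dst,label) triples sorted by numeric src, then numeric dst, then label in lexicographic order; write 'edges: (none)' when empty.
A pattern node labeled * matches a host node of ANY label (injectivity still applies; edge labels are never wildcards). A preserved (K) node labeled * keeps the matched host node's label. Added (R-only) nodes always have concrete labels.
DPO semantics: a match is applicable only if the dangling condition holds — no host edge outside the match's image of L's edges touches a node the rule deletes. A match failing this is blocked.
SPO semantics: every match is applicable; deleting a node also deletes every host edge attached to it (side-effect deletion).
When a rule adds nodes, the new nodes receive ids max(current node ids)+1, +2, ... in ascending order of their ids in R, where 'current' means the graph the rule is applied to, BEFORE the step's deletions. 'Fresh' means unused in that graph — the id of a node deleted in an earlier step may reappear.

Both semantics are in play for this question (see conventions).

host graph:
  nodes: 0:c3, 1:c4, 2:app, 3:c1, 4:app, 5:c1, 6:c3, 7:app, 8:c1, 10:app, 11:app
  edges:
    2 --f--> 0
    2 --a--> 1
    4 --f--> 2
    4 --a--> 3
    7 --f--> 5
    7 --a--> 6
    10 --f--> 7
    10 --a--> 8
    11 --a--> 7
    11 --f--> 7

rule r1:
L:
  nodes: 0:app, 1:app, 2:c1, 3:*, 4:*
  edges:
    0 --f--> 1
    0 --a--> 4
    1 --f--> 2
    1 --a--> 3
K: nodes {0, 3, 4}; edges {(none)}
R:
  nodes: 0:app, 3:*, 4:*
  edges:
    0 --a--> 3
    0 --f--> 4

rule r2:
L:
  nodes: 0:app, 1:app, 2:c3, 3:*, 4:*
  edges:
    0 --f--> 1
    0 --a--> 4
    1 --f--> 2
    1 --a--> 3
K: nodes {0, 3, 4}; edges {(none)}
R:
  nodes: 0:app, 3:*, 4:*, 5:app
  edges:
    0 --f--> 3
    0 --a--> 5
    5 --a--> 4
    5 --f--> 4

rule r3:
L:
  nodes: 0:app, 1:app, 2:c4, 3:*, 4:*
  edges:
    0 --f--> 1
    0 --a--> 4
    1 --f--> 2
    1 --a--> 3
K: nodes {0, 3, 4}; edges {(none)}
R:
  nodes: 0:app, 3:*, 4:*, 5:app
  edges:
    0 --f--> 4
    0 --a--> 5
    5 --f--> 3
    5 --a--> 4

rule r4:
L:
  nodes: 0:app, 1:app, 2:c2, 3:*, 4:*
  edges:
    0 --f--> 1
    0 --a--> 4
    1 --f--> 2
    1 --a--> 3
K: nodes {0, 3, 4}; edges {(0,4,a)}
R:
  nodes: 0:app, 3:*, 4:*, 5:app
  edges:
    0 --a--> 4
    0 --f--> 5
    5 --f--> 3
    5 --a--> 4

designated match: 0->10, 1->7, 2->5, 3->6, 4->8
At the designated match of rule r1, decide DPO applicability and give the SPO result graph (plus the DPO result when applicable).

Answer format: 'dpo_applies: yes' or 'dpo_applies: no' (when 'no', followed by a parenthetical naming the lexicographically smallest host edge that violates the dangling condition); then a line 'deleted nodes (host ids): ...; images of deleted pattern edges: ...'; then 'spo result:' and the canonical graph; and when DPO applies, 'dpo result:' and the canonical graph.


dpo_applies: no
(the rule deletes node 7, which keeps host edge (11,7,a) outside the match image — the dangling condition fails, DPO blocks; SPO proceeds and side-deletes such edges)
deleted nodes (host ids): 5, 7; images of deleted pattern edges: (7,5,f); (7,6,a); (10,7,f); (10,8,a)
spo result:
nodes: 0:c3, 1:c4, 2:app, 3:c1, 4:app, 6:c3, 8:c1, 10:app, 11:app
edges: (2,0,f); (2,1,a); (4,2,f); (4,3,a); (10,6,a); (10,8,f)


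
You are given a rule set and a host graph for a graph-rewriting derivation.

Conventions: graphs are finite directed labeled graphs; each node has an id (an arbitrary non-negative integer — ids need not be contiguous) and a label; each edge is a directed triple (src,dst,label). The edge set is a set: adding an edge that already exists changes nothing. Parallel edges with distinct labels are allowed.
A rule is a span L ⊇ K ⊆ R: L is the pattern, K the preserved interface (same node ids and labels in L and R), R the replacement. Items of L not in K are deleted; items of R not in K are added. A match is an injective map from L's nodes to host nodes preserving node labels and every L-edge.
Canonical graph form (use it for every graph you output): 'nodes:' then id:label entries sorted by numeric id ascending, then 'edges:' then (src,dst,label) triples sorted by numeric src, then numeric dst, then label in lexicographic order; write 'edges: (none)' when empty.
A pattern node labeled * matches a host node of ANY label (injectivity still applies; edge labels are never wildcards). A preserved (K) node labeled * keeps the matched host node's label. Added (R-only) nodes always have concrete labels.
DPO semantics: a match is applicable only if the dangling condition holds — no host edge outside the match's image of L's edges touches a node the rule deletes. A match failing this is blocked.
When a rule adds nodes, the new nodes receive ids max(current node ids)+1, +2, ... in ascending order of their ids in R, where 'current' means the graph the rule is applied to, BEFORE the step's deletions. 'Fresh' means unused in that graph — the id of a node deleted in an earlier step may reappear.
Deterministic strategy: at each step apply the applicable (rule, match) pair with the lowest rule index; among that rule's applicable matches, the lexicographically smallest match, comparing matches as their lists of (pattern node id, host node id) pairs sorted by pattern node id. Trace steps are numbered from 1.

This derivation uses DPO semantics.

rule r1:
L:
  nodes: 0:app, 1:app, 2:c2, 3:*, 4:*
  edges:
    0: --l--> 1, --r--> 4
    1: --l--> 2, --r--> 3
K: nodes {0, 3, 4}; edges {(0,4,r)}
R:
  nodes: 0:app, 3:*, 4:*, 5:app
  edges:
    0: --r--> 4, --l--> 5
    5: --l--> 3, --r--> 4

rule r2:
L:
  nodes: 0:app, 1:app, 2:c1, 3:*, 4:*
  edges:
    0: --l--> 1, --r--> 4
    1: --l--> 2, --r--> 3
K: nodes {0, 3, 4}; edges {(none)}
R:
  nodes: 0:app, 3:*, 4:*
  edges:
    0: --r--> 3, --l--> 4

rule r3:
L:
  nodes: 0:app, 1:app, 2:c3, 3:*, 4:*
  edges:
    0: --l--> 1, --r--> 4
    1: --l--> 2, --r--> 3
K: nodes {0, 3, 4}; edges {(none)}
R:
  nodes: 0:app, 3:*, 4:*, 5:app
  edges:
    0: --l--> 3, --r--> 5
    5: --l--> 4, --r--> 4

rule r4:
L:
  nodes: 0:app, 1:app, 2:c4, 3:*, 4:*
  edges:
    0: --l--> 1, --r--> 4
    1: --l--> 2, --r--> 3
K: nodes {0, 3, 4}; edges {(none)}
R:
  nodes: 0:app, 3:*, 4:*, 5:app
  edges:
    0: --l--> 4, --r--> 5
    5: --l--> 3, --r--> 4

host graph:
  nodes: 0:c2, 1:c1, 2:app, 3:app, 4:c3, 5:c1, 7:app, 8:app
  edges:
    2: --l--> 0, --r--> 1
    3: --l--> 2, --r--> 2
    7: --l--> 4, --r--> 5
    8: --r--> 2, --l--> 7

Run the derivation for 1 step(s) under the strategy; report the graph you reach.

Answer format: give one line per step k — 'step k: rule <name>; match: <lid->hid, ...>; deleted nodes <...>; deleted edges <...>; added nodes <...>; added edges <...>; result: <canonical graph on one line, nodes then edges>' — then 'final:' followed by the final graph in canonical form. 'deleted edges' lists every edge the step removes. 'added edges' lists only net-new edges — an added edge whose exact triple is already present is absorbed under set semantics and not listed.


step 1: rule r3; match: 0->8, 1->7, 2->4, 3->5, 4->2; deleted nodes 4, 7; deleted edges (7,4,l); (7,5,r); (8,2,r); (8,7,l); added nodes 9; added edges (8,5,l); (8,9,r); (9,2,l); (9,2,r); result: nodes: 0:c2, 1:c1, 2:app, 3:app, 5:c1, 8:app, 9:app edges: (2,0,l); (2,1,r); (3,2,l); (3,2,r); (8,5,l); (8,9,r); (9,2,l); (9,2,r)
final:
nodes: 0:c2, 1:c1, 2:app, 3:app, 5:c1, 8:app, 9:app
edges: (2,0,l); (2,1,r); (3,2,l); (3,2,r); (8,5,l); (8,9,r); (9,2,l); (9,2,r)


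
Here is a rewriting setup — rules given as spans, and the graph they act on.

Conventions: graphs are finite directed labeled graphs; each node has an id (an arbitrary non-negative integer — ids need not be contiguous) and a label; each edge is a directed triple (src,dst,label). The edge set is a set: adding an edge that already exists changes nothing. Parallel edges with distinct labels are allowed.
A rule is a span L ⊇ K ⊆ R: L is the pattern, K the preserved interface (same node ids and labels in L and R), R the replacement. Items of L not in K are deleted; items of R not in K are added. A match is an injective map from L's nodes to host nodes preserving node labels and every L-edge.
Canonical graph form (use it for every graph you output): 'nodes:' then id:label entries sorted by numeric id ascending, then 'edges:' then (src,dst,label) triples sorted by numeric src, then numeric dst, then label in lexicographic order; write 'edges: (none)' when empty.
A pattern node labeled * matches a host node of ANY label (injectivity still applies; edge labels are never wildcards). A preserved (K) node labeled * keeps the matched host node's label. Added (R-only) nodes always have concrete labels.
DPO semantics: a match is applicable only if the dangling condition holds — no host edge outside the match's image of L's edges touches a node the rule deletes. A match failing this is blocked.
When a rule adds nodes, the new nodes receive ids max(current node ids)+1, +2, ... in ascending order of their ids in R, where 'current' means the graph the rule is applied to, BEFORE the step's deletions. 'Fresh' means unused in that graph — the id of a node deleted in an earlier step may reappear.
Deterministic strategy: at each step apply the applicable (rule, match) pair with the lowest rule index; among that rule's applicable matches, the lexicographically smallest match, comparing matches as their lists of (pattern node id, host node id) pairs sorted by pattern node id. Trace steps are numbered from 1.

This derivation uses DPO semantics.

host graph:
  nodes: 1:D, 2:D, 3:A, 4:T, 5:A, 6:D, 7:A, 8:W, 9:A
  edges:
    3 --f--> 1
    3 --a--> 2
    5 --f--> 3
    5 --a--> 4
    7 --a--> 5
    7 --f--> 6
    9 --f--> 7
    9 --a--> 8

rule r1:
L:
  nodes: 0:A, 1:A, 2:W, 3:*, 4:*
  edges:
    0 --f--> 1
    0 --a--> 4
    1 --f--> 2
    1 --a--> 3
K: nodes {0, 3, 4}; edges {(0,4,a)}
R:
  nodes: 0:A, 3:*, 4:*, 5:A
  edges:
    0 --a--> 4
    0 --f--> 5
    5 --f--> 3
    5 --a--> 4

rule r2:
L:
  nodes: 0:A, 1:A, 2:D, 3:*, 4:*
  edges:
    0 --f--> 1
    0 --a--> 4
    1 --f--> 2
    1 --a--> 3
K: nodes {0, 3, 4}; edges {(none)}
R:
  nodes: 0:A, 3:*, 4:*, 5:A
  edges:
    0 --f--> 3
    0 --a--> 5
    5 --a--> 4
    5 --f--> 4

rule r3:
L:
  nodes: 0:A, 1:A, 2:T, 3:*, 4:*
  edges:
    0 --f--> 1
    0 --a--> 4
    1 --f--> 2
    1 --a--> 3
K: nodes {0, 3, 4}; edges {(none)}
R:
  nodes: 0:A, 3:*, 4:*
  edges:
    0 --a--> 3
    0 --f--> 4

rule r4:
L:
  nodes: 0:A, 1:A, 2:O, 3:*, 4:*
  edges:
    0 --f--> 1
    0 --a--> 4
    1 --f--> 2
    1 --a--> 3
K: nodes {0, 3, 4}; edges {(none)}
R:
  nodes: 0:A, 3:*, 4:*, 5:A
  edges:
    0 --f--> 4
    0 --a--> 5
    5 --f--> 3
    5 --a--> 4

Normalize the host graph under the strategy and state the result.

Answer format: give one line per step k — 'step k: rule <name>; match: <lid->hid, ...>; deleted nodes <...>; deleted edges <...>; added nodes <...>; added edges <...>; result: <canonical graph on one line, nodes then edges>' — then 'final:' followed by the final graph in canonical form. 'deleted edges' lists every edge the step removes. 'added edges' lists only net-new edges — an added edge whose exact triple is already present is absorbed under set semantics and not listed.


step 1: rule r2; match: 0->5, 1->3, 2->1, 3->2, 4->4; deleted nodes 1, 3; deleted edges (3,1,f); (3,2,a); (5,3,f); (5,4,a); added nodes 10; added edges (5,2,f); (5,10,a); (10,4,a); (10,4,f); result: nodes: 2:D, 4:T, 5:A, 6:D, 7:A, 8:W, 9:A, 10:A edges: (5,2,f); (5,10,a); (7,5,a); (7,6,f); (9,7,f); (9,8,a); (10,4,a); (10,4,f)
step 2: rule r2; match: 0->9, 1->7, 2->6, 3->5, 4->8; deleted nodes 6, 7; deleted edges (7,5,a); (7,6,f); (9,7,f); (9,8,a); added nodes 11; added edges (9,5,f); (9,11,a); (11,8,a); (11,8,f); result: nodes: 2:D, 4:T, 5:A, 8:W, 9:A, 10:A, 11:A edges: (5,2,f); (5,10,a); (9,5,f); (9,11,a); (10,4,a); (10,4,f); (11,8,a); (11,8,f)
step 3: rule r2; match: 0->9, 1->5, 2->2, 3->10, 4->11; deleted nodes 2, 5; deleted edges (5,2,f); (5,10,a); (9,5,f); (9,11,a); added nodes 12; added edges (9,10,f); (9,12,a); (12,11,a); (12,11,f); result: nodes: 4:T, 8:W, 9:A, 10:A, 11:A, 12:A edges: (9,10,f); (9,12,a); (10,4,a); (10,4,f); (11,8,a); (11,8,f); (12,11,a); (12,11,f)
final:
nodes: 4:T, 8:W, 9:A, 10:A, 11:A, 12:A
edges: (9,10,f); (9,12,a); (10,4,a); (10,4,f); (11,8,a); (11,8,f); (12,11,a); (12,11,f)


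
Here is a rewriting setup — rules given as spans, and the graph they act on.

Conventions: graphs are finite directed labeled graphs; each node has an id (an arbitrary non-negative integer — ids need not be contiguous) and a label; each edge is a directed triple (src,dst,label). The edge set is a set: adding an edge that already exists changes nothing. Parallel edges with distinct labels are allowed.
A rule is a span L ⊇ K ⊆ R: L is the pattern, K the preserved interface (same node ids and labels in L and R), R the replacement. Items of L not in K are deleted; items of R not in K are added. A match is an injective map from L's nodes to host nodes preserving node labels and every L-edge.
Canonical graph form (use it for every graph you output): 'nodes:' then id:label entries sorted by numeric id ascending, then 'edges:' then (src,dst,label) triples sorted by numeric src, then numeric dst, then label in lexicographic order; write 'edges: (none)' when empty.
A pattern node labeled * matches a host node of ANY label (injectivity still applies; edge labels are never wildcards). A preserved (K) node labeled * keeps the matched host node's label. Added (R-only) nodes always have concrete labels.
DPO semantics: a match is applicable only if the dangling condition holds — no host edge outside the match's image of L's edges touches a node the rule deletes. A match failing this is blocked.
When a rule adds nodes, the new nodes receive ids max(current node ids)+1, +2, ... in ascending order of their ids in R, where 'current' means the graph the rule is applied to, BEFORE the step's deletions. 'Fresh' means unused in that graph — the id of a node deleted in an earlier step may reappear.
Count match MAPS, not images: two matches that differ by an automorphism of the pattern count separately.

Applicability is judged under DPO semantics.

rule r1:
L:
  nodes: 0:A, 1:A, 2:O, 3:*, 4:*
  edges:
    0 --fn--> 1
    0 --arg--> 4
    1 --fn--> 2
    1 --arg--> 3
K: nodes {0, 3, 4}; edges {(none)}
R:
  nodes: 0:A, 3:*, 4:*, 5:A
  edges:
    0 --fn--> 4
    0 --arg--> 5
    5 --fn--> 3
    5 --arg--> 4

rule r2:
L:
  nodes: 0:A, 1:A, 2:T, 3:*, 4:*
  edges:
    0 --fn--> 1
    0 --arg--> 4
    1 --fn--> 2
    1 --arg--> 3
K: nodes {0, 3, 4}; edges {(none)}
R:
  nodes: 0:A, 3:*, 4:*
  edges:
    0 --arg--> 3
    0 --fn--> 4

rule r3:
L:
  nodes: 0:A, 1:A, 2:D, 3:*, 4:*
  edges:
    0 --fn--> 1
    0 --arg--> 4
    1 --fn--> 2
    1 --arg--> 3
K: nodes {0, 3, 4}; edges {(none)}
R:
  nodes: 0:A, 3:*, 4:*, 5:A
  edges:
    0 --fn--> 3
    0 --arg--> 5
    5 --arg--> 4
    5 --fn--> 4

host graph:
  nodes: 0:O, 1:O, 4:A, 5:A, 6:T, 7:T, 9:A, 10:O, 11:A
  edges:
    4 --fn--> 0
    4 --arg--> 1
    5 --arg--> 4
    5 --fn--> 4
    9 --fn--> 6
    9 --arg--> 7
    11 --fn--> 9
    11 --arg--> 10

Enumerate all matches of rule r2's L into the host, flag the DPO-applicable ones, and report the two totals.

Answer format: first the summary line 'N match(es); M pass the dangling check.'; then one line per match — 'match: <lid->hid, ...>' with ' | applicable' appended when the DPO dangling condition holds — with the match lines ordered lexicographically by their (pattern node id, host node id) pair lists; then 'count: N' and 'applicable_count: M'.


1 match(es); 1 pass the dangling check.
match: 0->11, 1->9, 2->6, 3->7, 4->10 | applicable
count: 1
applicable_count: 1


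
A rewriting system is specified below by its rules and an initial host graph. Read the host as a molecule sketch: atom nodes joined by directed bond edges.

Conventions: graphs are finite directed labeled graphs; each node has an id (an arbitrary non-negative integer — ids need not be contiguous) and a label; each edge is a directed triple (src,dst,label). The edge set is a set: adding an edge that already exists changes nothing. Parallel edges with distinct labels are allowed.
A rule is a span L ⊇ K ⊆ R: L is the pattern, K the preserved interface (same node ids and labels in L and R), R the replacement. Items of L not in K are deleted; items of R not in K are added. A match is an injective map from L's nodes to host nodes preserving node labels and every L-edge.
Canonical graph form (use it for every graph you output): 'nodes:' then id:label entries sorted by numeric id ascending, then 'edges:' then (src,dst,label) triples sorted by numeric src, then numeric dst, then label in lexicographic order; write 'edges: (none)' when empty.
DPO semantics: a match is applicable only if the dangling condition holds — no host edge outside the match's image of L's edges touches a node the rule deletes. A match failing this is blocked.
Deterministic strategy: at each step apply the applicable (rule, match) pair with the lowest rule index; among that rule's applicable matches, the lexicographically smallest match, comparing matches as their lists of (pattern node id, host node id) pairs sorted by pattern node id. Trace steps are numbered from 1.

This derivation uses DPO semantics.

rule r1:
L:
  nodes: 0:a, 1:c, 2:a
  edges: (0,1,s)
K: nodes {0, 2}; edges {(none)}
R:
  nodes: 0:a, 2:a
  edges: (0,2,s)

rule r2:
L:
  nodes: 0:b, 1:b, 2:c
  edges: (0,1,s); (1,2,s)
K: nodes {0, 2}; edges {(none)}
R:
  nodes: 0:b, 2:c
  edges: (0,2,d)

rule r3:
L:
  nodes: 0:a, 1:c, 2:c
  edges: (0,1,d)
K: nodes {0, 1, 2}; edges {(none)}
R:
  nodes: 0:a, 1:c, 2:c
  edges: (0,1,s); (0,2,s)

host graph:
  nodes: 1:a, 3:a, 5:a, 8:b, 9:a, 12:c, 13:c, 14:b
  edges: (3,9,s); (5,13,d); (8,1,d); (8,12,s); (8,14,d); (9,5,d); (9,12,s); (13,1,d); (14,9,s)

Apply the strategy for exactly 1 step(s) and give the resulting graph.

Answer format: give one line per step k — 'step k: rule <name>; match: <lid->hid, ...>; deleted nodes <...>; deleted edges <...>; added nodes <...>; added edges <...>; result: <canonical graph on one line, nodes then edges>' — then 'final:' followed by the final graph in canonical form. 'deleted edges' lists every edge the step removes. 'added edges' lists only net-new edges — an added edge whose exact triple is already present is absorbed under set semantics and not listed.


step 1: rule r3; match: 0->5, 1->13, 2->12; deleted nodes (none); deleted edges (5,13,d); added nodes (none); added edges (5,12,s); (5,13,s); result: nodes: 1:a, 3:a, 5:a, 8:b, 9:a, 12:c, 13:c, 14:b edges: (3,9,s); (5,12,s); (5,13,s); (8,1,d); (8,12,s); (8,14,d); (9,5,d); (9,12,s); (13,1,d); (14,9,s)
final:
nodes: 1:a, 3:a, 5:a, 8:b, 9:a, 12:c, 13:c, 14:b
edges: (3,9,s); (5,12,s); (5,13,s); (8,1,d); (8,12,s); (8,14,d); (9,5,d); (9,12,s); (13,1,d); (14,9,s)


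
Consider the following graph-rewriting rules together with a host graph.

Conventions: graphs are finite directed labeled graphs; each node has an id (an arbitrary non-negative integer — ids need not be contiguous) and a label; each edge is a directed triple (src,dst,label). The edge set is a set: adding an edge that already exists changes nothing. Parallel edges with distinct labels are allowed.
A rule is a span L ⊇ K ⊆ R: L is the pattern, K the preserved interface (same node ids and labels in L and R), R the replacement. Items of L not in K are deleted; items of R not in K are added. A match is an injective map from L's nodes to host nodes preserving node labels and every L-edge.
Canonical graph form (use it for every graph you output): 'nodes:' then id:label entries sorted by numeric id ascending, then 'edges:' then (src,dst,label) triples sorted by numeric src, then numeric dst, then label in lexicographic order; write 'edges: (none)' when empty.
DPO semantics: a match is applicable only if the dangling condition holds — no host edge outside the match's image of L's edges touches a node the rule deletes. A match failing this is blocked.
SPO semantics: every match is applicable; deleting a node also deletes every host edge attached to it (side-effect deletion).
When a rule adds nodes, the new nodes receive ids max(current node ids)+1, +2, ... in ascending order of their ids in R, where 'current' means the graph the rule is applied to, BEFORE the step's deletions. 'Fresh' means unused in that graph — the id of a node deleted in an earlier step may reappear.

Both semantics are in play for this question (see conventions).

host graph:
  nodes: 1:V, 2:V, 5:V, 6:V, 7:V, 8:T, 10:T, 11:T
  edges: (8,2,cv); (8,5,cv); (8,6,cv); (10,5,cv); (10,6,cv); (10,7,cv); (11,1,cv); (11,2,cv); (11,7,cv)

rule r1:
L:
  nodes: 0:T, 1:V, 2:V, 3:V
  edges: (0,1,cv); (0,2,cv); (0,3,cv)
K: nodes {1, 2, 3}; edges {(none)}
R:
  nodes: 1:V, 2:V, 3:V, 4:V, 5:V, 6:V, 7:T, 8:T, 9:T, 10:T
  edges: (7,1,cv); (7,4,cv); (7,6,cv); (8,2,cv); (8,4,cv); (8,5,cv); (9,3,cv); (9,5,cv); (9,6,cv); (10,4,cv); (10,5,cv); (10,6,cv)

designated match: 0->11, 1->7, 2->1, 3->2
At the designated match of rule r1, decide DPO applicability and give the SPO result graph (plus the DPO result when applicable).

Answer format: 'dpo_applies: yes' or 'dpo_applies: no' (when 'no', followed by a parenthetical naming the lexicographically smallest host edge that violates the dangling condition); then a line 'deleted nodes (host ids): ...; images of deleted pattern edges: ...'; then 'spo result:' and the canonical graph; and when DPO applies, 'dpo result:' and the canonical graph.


dpo_applies: yes
deleted nodes (host ids): 11; images of deleted pattern edges: (11,1,cv); (11,2,cv); (11,7,cv)
spo result:
nodes: 1:V, 2:V, 5:V, 6:V, 7:V, 8:T, 10:T, 12:V, 13:V, 14:V, 15:T, 16:T, 17:T, 18:T
edges: (8,2,cv); (8,5,cv); (8,6,cv); (10,5,cv); (10,6,cv); (10,7,cv); (15,7,cv); (15,12,cv); (15,14,cv); (16,1,cv); (16,12,cv); (16,13,cv); (17,2,cv); (17,13,cv); (17,14,cv); (18,12,cv); (18,13,cv); (18,14,cv)
dpo result:
nodes: 1:V, 2:V, 5:V, 6:V, 7:V, 8:T, 10:T, 12:V, 13:V, 14:V, 15:T, 16:T, 17:T, 18:T
edges: (8,2,cv); (8,5,cv); (8,6,cv); (10,5,cv); (10,6,cv); (10,7,cv); (15,7,cv); (15,12,cv); (15,14,cv); (16,1,cv); (16,12,cv); (16,13,cv); (17,2,cv); (17,13,cv); (17,14,cv); (18,12,cv); (18,13,cv); (18,14,cv)


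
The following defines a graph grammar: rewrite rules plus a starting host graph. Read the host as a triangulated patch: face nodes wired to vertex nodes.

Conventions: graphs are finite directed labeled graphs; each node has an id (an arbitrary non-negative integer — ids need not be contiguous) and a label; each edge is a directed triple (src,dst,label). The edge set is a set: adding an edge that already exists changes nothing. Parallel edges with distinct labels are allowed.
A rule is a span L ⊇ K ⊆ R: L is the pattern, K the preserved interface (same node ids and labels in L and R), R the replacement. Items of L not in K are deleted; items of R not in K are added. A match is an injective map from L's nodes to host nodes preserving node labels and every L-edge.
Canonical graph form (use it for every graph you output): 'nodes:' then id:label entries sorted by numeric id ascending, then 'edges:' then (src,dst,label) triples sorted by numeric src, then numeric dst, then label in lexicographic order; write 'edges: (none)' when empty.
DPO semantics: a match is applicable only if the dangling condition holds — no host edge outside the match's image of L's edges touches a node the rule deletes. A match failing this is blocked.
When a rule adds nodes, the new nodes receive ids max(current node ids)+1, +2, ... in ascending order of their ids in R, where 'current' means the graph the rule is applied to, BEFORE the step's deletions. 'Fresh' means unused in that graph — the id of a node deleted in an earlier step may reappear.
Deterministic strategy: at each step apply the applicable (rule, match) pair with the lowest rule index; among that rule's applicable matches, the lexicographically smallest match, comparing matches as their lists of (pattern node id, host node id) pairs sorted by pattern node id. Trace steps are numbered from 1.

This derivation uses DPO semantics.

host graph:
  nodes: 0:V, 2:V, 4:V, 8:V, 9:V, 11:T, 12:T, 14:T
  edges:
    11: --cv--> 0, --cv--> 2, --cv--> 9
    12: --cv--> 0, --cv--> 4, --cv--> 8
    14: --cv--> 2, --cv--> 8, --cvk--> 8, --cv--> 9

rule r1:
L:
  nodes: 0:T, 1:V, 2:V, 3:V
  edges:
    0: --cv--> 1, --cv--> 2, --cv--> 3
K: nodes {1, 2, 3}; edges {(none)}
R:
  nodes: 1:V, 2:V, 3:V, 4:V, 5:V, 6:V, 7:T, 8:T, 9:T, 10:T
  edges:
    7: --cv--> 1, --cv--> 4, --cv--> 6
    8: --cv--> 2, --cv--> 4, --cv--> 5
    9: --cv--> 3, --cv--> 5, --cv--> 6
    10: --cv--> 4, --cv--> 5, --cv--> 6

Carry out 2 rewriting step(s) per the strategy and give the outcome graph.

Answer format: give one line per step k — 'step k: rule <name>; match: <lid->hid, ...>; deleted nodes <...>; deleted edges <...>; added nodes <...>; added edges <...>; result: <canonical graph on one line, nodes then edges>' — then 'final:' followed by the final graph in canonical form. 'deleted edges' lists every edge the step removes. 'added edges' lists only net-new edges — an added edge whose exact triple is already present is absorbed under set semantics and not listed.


step 1: rule r1; match: 0->11, 1->0, 2->2, 3->9; deleted nodes 11; deleted edges (11,0,cv); (11,2,cv); (11,9,cv); added nodes 15, 16, 17, 18, 19, 20, 21; added edges (18,0,cv); (18,15,cv); (18,17,cv); (19,2,cv); (19,15,cv); (19,16,cv); (20,9,cv); (20,16,cv); (20,17,cv); (21,15,cv); (21,16,cv); (21,17,cv); result: nodes: 0:V, 2:V, 4:V, 8:V, 9:V, 12:T, 14:T, 15:V, 16:V, 17:V, 18:T, 19:T, 20:T, 21:T edges: (12,0,cv); (12,4,cv); (12,8,cv); (14,2,cv); (14,8,cv); (14,8,cvk); (14,9,cv); (18,0,cv); (18,15,cv); (18,17,cv); (19,2,cv); (19,15,cv); (19,16,cv); (20,9,cv); (20,16,cv); (20,17,cv); (21,15,cv); (21,16,cv); (21,17,cv)
step 2: rule r1; match: 0->12, 1->0, 2->4, 3->8; deleted nodes 12; deleted edges (12,0,cv); (12,4,cv); (12,8,cv); added nodes 22, 23, 24, 25, 26, 27, 28; added edges (25,0,cv); (25,22,cv); (25,24,cv); (26,4,cv); (26,22,cv); (26,23,cv); (27,8,cv); (27,23,cv); (27,24,cv); (28,22,cv); (28,23,cv); (28,24,cv); result: nodes: 0:V, 2:V, 4:V, 8:V, 9:V, 14:T, 15:V, 16:V, 17:V, 18:T, 19:T, 20:T, 21:T, 22:V, 23:V, 24:V, 25:T, 26:T, 27:T, 28:T edges: (14,2,cv); (14,8,cv); (14,8,cvk); (14,9,cv); (18,0,cv); (18,15,cv); (18,17,cv); (19,2,cv); (19,15,cv); (19,16,cv); (20,9,cv); (20,16,cv); (20,17,cv); (21,15,cv); (21,16,cv); (21,17,cv); (25,0,cv); (25,22,cv); (25,24,cv); (26,4,cv); (26,22,cv); (26,23,cv); (27,8,cv); (27,23,cv); (27,24,cv); (28,22,cv); (28,23,cv); (28,24,cv)
final:
nodes: 0:V, 2:V, 4:V, 8:V, 9:V, 14:T, 15:V, 16:V, 17:V, 18:T, 19:T, 20:T, 21:T, 22:V, 23:V, 24:V, 25:T, 26:T, 27:T, 28:T
edges: (14,2,cv); (14,8,cv); (14,8,cvk); (14,9,cv); (18,0,cv); (18,15,cv); (18,17,cv); (19,2,cv); (19,15,cv); (19,16,cv); (20,9,cv); (20,16,cv); (20,17,cv); (21,15,cv); (21,16,cv); (21,17,cv); (25,0,cv); (25,22,cv); (25,24,cv); (26,4,cv); (26,22,cv); (26,23,cv); (27,8,cv); (27,23,cv); (27,24,cv); (28,22,cv); (28,23,cv); (28,24,cv)


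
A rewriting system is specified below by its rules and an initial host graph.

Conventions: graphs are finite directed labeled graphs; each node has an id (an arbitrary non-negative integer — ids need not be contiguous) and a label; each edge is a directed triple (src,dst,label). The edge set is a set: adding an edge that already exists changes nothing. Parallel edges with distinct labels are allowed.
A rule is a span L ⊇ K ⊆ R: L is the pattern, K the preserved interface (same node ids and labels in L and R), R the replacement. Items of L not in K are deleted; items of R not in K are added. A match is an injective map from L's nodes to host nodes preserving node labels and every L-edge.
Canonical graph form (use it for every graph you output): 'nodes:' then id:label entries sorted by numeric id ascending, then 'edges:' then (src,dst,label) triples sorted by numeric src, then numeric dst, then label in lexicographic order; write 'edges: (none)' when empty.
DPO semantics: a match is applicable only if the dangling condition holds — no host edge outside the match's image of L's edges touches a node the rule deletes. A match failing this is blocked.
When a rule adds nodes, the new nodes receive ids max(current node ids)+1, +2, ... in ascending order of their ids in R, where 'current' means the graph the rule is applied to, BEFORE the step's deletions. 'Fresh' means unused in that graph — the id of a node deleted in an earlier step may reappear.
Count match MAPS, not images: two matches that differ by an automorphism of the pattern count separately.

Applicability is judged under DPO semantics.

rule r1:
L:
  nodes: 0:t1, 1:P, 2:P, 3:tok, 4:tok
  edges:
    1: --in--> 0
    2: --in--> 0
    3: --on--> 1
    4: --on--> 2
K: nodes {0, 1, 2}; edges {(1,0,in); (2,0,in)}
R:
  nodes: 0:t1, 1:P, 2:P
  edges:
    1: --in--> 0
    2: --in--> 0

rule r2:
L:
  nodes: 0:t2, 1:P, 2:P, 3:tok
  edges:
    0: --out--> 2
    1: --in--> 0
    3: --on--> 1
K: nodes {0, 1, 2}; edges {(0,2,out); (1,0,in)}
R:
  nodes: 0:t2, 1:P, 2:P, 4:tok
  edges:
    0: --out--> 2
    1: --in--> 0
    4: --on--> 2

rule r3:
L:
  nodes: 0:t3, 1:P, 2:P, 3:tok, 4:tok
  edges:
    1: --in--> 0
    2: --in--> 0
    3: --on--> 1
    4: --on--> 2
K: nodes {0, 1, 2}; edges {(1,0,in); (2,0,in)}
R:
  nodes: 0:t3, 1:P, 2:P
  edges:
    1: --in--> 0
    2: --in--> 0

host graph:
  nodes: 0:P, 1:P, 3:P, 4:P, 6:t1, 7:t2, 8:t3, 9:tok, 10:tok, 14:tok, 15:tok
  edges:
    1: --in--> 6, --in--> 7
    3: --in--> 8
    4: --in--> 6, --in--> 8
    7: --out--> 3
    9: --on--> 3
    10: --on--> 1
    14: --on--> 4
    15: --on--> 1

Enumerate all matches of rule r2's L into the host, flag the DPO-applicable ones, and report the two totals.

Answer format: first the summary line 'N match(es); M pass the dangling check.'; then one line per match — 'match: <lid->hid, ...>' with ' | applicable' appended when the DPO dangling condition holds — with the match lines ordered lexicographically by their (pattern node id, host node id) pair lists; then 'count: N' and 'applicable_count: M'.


2 match(es); 2 pass the dangling check.
match: 0->7, 1->1, 2->3, 3->10 | applicable
match: 0->7, 1->1, 2->3, 3->15 | applicable
count: 2
applicable_count: 2


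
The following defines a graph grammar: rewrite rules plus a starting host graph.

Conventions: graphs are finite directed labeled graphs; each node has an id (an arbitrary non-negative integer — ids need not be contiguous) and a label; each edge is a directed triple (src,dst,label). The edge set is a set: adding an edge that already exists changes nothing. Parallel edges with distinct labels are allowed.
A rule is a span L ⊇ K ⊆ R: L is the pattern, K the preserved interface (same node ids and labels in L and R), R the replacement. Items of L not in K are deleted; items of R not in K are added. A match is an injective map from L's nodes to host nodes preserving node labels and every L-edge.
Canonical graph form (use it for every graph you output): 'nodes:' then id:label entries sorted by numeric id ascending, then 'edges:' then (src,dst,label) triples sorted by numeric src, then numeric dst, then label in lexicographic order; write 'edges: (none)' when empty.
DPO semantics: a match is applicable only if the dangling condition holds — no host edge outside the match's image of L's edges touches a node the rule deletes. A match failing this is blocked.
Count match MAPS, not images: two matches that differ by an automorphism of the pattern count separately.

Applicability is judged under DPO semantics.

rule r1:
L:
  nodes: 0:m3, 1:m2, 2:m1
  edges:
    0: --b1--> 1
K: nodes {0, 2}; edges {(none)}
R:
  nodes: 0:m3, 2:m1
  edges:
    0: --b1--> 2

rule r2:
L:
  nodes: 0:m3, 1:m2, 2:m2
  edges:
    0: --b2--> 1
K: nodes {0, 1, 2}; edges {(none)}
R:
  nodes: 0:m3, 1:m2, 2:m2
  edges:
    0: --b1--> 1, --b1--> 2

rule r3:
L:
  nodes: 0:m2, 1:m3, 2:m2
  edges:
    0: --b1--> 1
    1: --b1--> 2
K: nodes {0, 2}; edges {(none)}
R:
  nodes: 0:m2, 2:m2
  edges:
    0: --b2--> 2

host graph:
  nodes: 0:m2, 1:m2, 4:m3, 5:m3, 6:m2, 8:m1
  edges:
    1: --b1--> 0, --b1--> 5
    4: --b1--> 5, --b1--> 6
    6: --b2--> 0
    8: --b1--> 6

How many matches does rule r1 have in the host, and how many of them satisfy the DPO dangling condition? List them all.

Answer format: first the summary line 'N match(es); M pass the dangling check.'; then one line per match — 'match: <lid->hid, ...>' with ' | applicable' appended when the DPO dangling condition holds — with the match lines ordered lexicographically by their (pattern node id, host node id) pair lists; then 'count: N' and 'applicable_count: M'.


1 match(es); 0 pass the dangling check.
match: 0->4, 1->6, 2->8
count: 1
applicable_count: 0


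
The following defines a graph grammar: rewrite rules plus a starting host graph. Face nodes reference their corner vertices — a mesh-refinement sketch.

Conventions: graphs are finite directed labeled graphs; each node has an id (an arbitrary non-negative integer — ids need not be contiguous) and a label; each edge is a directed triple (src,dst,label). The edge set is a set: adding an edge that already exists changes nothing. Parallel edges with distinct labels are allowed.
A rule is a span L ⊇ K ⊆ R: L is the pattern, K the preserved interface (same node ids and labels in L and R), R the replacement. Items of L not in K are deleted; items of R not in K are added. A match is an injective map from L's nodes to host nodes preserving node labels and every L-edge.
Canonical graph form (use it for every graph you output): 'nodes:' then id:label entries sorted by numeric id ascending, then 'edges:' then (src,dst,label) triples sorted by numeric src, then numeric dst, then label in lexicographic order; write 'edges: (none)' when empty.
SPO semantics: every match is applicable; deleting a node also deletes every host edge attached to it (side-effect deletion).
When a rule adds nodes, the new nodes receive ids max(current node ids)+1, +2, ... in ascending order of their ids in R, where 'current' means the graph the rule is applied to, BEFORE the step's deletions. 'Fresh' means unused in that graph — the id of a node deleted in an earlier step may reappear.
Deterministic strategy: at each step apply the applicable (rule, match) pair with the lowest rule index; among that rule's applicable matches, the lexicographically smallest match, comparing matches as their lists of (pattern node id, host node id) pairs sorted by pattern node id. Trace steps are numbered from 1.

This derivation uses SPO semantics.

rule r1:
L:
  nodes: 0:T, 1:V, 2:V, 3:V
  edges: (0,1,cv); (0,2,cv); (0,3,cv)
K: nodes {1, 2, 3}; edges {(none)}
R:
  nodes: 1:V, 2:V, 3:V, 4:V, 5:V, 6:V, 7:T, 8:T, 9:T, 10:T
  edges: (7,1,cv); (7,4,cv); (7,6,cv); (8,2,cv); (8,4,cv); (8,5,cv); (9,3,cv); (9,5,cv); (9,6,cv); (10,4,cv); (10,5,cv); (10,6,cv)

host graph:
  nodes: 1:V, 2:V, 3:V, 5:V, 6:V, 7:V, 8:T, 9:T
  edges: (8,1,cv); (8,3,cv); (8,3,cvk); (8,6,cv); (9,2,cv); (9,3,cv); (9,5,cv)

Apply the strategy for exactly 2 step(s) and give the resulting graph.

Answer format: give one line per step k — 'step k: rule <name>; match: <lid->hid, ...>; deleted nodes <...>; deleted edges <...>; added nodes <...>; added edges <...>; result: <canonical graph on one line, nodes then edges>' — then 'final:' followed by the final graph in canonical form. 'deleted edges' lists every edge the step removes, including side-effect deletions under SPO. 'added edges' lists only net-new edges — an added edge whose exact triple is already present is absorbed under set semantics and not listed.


step 1: rule r1; match: 0->8, 1->1, 2->3, 3->6; deleted nodes 8; deleted edges (8,1,cv); (8,3,cv); (8,3,cvk); (8,6,cv); added nodes 10, 11, 12, 13, 14, 15, 16; added edges (13,1,cv); (13,10,cv); (13,12,cv); (14,3,cv); (14,10,cv); (14,11,cv); (15,6,cv); (15,11,cv); (15,12,cv); (16,10,cv); (16,11,cv); (16,12,cv); result: nodes: 1:V, 2:V, 3:V, 5:V, 6:V, 7:V, 9:T, 10:V, 11:V, 12:V, 13:T, 14:T, 15:T, 16:T edges: (9,2,cv); (9,3,cv); (9,5,cv); (13,1,cv); (13,10,cv); (13,12,cv); (14,3,cv); (14,10,cv); (14,11,cv); (15,6,cv); (15,11,cv); (15,12,cv); (16,10,cv); (16,11,cv); (16,12,cv)
step 2: rule r1; match: 0->9, 1->2, 2->3, 3->5; deleted nodes 9; deleted edges (9,2,cv); (9,3,cv); (9,5,cv); added nodes 17, 18, 19, 20, 21, 22, 23; added edges (20,2,cv); (20,17,cv); (20,19,cv); (21,3,cv); (21,17,cv); (21,18,cv); (22,5,cv); (22,18,cv); (22,19,cv); (23,17,cv); (23,18,cv); (23,19,cv); result: nodes: 1:V, 2:V, 3:V, 5:V, 6:V, 7:V, 10:V, 11:V, 12:V, 13:T, 14:T, 15:T, 16:T, 17:V, 18:V, 19:V, 20:T, 21:T, 22:T, 23:T edges: (13,1,cv); (13,10,cv); (13,12,cv); (14,3,cv); (14,10,cv); (14,11,cv); (15,6,cv); (15,11,cv); (15,12,cv); (16,10,cv); (16,11,cv); (16,12,cv); (20,2,cv); (20,17,cv); (20,19,cv); (21,3,cv); (21,17,cv); (21,18,cv); (22,5,cv); (22,18,cv); (22,19,cv); (23,17,cv); (23,18,cv); (23,19,cv)
final:
nodes: 1:V, 2:V, 3:V, 5:V, 6:V, 7:V, 10:V, 11:V, 12:V, 13:T, 14:T, 15:T, 16:T, 17:V, 18:V, 19:V, 20:T, 21:T, 22:T, 23:T
edges: (13,1,cv); (13,10,cv); (13,12,cv); (14,3,cv); (14,10,cv); (14,11,cv); (15,6,cv); (15,11,cv); (15,12,cv); (16,10,cv); (16,11,cv); (16,12,cv); (20,2,cv); (20,17,cv); (20,19,cv); (21,3,cv); (21,17,cv); (21,18,cv); (22,5,cv); (22,18,cv); (22,19,cv); (23,17,cv); (23,18,cv); (23,19,cv)
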